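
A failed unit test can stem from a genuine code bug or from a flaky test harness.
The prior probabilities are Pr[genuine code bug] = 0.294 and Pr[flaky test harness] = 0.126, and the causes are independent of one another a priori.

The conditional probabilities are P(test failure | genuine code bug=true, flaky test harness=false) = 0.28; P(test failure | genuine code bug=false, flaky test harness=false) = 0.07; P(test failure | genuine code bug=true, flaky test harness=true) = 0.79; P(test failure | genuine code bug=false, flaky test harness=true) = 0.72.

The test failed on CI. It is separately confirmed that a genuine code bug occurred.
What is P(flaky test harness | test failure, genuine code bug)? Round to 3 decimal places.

P(flaky test harness | test failure, genuine code bug) ≈ 0.289

Weight on flaky test harness=true, given the evidence: 0.79·0.126 = 0.099540
Normalizer over all consistent configurations: 0.28·0.874 + 0.79·0.126 = 0.344260
Posterior = 0.099540 / 0.344260 ≈ 0.289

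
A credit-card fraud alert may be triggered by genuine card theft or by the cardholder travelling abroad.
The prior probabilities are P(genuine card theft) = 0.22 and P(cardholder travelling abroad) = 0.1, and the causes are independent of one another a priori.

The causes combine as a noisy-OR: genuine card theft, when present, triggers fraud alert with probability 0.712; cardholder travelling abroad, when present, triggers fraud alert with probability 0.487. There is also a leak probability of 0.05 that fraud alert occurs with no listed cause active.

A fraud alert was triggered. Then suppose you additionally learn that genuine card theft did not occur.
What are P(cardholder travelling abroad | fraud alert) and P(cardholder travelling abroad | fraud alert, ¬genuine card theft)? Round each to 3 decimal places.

Under noisy-OR, P(fraud alert | causes) = 1 − (1−0.05)·∏(1−qᵢ) over the active causes.
P(fraud alert) = 0.05×0.78×0.9 + 0.51265×0.78×0.1 + 0.7264×0.22×0.9 + 0.859643×0.22×0.1 = 0.035100 + 0.039987 + 0.143827 + 0.018912 = 0.237826
Restricting to configurations with cardholder travelling abroad present: 0.039987 + 0.018912 = 0.058899.
P(cardholder travelling abroad | fraud alert) = 0.058899 / 0.237826 ≈ 0.248

With the extra evidence:
Enumerate both values of cardholder travelling abroad and weight by the priors:
  P(fraud alert | ¬genuine card theft) = 0.05*0.9 + 0.51265*0.1
        = 0.045000 + 0.051265 = 0.096265
Configurations with cardholder travelling abroad contribute 0.051265, so
  P(cardholder travelling abroad | fraud alert, ¬genuine card theft) = 0.051265 / 0.096265 ≈ 0.533
With genuine card theft excluded, cardholder travelling abroad must carry more of the explanatory weight for the fraud alert.

P(cardholder travelling abroad | fraud alert) ≈ 0.248; P(cardholder travelling abroad | fraud alert, ¬genuine card theft) ≈ 0.533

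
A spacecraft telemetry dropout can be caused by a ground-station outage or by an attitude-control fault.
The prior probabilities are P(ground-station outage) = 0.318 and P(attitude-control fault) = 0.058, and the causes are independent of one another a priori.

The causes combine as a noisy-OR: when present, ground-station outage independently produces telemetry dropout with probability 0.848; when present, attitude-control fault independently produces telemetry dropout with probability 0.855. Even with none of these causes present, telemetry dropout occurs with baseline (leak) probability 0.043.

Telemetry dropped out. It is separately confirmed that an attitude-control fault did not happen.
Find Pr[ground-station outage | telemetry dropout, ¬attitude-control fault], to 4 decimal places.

Pr[ground-station outage | telemetry dropout, ¬attitude-control fault] ≈ 0.9026

Under noisy-OR, P(telemetry dropout | causes) = 1 − (1−0.043)·∏(1−qᵢ) over the active causes.
P(telemetry dropout | ¬attitude-control fault) = 0.043·0.682 + 0.854536·0.318 = 0.029326 + 0.271742 = 0.301068
Of this, 0.271742 comes from 0.854536·0.318 (the ground-station outage=true cases).
P(ground-station outage | telemetry dropout, ¬attitude-control fault) = 0.271742 / 0.301068 ≈ 0.9026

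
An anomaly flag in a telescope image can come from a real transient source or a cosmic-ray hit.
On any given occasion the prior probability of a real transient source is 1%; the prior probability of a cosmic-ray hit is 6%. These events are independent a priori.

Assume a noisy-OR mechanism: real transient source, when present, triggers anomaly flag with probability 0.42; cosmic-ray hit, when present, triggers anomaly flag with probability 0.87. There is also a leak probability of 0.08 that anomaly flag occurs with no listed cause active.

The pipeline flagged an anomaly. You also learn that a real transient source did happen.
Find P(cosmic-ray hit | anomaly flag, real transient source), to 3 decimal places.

P(cosmic-ray hit | anomaly flag, real transient source) ≈ 0.113

Under noisy-OR, P(anomaly flag | causes) = 1 − (1−0.08)·∏(1−qᵢ) over the active causes.
Numerator (weight on configurations with cosmic-ray hit): 0.930632*0.06 = 0.055838
The normalizing constant is 0.4664*0.94 + 0.930632*0.06 = 0.494254
Posterior = 0.055838 / 0.494254 ≈ 0.113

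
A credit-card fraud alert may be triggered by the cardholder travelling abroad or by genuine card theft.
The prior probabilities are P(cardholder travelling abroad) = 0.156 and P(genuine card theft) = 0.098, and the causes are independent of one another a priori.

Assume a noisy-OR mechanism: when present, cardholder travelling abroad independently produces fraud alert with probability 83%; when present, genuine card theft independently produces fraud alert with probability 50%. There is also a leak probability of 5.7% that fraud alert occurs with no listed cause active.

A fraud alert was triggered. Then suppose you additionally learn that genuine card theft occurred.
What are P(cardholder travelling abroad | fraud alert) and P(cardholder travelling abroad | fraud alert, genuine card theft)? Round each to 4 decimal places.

P(cardholder travelling abroad | fraud alert) ≈ 0.6028; P(cardholder travelling abroad | fraud alert, genuine card theft) ≈ 0.2434

Under noisy-OR, P(fraud alert | causes) = 1 − (1−0.057)·∏(1−qᵢ) over the active causes.
Numerator (weight on configurations with cardholder travelling abroad): 0.118154 + 0.014063 = 0.132217
Denominator P(fraud alert): 0.057·0.844·0.902 + 0.5285·0.844·0.098 + 0.83969·0.156·0.902 + 0.919845·0.156·0.098 = 0.219323
P(cardholder travelling abroad | fraud alert) = 0.132217/0.219323 ≈ 0.6028

Now also conditioning on genuine card theft=true:
By total probability over both values of cardholder travelling abroad:
  P(fraud alert | genuine card theft) = 0.5285*0.844 + 0.919845*0.156
        = 0.446054 + 0.143496 = 0.589550
The terms with cardholder travelling abroad present sum to 0.143496, so
  P(cardholder travelling abroad | fraud alert, genuine card theft) = 0.143496 / 0.589550 ≈ 0.2434
The drop from 0.6028 to 0.2434 is the explaining-away (discounting) effect.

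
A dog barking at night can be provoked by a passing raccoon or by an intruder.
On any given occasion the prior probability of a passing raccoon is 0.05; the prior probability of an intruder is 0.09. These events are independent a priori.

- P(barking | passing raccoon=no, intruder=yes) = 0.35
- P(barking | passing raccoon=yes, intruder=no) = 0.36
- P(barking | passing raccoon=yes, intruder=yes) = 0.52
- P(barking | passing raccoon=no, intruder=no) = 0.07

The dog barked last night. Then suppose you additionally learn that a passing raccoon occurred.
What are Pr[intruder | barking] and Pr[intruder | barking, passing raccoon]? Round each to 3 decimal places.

Sum P(barking|·) weighted by the priors over the 4 (passing raccoon, intruder) configurations:
  P(barking) = 0.07·0.95·0.91 + 0.35·0.95·0.09 + 0.36·0.05·0.91 + 0.52·0.05·0.09
        = 0.060515 + 0.029925 + 0.016380 + 0.002340 = 0.109160
Keeping only the intruder-present terms gives 0.032265, so
  P(intruder | barking) = 0.032265 / 0.109160 ≈ 0.296

With the extra evidence:
By total probability over both values of intruder:
  P(barking | passing raccoon) = 0.36×0.91 + 0.52×0.09
        = 0.327600 + 0.046800 = 0.374400
Keeping only the intruder-present terms gives 0.046800, so
  P(intruder | barking, passing raccoon) = 0.046800 / 0.374400 ≈ 0.125
Conditioning on passing raccoon lowers the posterior on intruder: the classic explaining-away effect in a common-effect structure.

Pr[intruder | barking] ≈ 0.296; Pr[intruder | barking, passing raccoon] ≈ 0.125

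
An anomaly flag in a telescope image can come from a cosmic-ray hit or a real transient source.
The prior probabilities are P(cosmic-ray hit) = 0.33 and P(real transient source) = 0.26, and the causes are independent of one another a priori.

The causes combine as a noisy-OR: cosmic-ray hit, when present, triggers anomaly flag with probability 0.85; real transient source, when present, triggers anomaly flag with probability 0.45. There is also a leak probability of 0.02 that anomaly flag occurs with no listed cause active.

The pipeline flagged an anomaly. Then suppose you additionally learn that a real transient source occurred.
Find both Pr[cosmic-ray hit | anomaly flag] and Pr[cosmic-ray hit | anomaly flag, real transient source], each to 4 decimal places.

Pr[cosmic-ray hit | anomaly flag] ≈ 0.7609; Pr[cosmic-ray hit | anomaly flag, real transient source] ≈ 0.4955

Under noisy-OR, P(anomaly flag | causes) = 1 − (1−0.02)·∏(1−qᵢ) over the active causes.
P(anomaly flag) = 0.02·0.67·0.74 + 0.461·0.67·0.26 + 0.853·0.33·0.74 + 0.91915·0.33·0.26 = 0.009916 + 0.080306 + 0.208303 + 0.078863 = 0.377388
Of this, 0.287166 comes from 0.208303 + 0.078863 (the cosmic-ray hit=true cases).
So P(cosmic-ray hit | anomaly flag) = 0.287166/0.377388 ≈ 0.7609.

Now condition on the additional information:
P(anomaly flag | real transient source) = 0.461*0.67 + 0.91915*0.33 = 0.308870 + 0.303320 = 0.612190
Of this, 0.303320 comes from 0.91915*0.33 (the cosmic-ray hit=true cases).
P(cosmic-ray hit | anomaly flag, real transient source) = 0.303320 / 0.612190 ≈ 0.4955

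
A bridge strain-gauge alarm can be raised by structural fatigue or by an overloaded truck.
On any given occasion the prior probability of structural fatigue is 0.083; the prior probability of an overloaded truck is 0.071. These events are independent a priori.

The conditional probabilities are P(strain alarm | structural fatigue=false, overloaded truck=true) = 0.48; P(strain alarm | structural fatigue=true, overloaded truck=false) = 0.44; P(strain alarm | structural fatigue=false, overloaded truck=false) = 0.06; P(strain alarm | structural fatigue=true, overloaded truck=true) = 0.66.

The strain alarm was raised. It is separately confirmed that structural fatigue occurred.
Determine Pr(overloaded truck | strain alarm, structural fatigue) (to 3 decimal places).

Numerator (weight on configurations with overloaded truck): 0.66×0.071 = 0.046860
Normalizer over all consistent configurations: 0.44×0.929 + 0.66×0.071 = 0.455620
Posterior = 0.046860 / 0.455620 ≈ 0.103

Pr(overloaded truck | strain alarm, structural fatigue) ≈ 0.103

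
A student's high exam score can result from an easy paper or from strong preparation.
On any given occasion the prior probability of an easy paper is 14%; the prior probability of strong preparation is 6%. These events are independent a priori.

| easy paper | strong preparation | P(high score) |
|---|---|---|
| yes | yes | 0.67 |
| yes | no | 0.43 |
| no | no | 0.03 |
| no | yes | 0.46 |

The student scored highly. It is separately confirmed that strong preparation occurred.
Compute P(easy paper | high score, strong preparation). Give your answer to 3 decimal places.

P(easy paper | high score, strong preparation) ≈ 0.192

P(high score | strong preparation) = 0.46*0.86 + 0.67*0.14 = 0.395600 + 0.093800 = 0.489400
Of this, 0.093800 comes from 0.67*0.14 (the easy paper=true cases).
P(easy paper | high score, strong preparation) = 0.093800 / 0.489400 ≈ 0.192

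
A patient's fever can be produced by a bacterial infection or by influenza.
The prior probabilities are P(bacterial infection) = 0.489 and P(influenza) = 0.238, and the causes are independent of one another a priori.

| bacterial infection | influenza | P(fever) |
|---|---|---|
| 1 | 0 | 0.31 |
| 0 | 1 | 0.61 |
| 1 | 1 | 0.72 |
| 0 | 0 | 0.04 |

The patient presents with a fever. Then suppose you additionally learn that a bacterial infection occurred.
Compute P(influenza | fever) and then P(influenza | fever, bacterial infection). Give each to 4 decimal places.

P(influenza | fever) ≈ 0.5465; P(influenza | fever, bacterial infection) ≈ 0.4204

By total probability over the 4 (bacterial infection, influenza) configurations:
  P(fever) = 0.04×0.511×0.762 + 0.61×0.511×0.238 + 0.31×0.489×0.762 + 0.72×0.489×0.238
        = 0.015575 + 0.074187 + 0.115512 + 0.083795 = 0.289069
The terms with influenza present sum to 0.157982, so
  P(influenza | fever) = 0.157982 / 0.289069 ≈ 0.5465

Now condition on the additional information:
Weight on influenza=true, given the evidence: 0.72*0.238 = 0.171360
Normalizer over all consistent configurations: 0.31*0.762 + 0.72*0.238 = 0.407580
Posterior = 0.171360 / 0.407580 ≈ 0.4204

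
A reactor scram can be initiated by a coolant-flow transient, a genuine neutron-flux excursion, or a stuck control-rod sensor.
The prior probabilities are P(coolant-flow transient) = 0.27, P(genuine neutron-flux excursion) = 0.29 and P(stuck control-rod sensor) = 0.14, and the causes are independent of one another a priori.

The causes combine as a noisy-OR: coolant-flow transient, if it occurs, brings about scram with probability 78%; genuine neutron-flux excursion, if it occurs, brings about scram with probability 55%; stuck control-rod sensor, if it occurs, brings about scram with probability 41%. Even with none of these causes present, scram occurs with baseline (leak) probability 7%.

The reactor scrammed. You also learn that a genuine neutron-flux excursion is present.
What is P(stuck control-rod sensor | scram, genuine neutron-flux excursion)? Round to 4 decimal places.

P(stuck control-rod sensor | scram, genuine neutron-flux excursion) ≈ 0.1637

Under noisy-OR, P(scram | causes) = 1 − (1−0.07)·∏(1−qᵢ) over the active causes.
Numerator (weight on configurations with stuck control-rod sensor): 0.076965 + 0.035747 = 0.112712
Normalizer over all consistent configurations: 0.5815×0.73×0.86 + 0.753085×0.73×0.14 + 0.90793×0.27×0.86 + 0.945679×0.27×0.14 = 0.688599
P(stuck control-rod sensor | scram, genuine neutron-flux excursion) = 0.112712/0.688599 ≈ 0.1637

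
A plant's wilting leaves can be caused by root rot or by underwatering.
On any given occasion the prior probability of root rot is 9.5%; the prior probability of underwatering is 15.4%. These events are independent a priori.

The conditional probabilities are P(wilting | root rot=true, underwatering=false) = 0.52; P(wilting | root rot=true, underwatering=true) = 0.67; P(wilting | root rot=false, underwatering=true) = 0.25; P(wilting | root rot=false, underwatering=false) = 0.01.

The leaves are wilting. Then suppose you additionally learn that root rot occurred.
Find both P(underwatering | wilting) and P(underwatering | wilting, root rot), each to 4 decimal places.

Weight on underwatering=true, given the evidence: 0.034842 + 0.009802 = 0.044644
The normalizing constant is 0.01*0.905*0.846 + 0.25*0.905*0.154 + 0.52*0.095*0.846 + 0.67*0.095*0.154 = 0.094092
P(underwatering | wilting) = 0.044644/0.094092 ≈ 0.4745

With the extra evidence:
Numerator (weight on configurations with underwatering): 0.67·0.154 = 0.103180
The normalizing constant is 0.52·0.846 + 0.67·0.154 = 0.543100
P(underwatering | wilting, root rot) = 0.103180/0.543100 ≈ 0.1900

P(underwatering | wilting) ≈ 0.4745; P(underwatering | wilting, root rot) ≈ 0.1900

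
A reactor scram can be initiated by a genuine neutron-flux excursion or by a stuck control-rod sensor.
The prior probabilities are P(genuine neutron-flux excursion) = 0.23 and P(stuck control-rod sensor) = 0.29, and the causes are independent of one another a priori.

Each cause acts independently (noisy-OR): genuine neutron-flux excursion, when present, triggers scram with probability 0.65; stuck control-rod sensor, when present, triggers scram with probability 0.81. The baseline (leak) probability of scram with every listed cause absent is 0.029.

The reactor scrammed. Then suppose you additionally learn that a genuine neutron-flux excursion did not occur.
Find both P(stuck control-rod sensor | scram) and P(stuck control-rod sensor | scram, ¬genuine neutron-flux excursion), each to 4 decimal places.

Under noisy-OR, P(scram | causes) = 1 − (1−0.029)·∏(1−qᵢ) over the active causes.
P(scram) = 0.029*0.77*0.71 + 0.81551*0.77*0.29 + 0.66015*0.23*0.71 + 0.935428*0.23*0.29 = 0.015854 + 0.182103 + 0.107802 + 0.062393 = 0.368152
Restricting to configurations with stuck control-rod sensor present: 0.182103 + 0.062393 = 0.244496.
So P(stuck control-rod sensor | scram) = 0.244496/0.368152 ≈ 0.6641.

Now also conditioning on genuine neutron-flux excursion≠true:
Weight on stuck control-rod sensor=true, given the evidence: 0.81551*0.29 = 0.236498
Denominator P(scram | ¬genuine neutron-flux excursion): 0.029*0.71 + 0.81551*0.29 = 0.257088
Posterior = 0.236498 / 0.257088 ≈ 0.9199
Ruling out genuine neutron-flux excursion raises the posterior on stuck control-rod sensor — the flip side of explaining away.

P(stuck control-rod sensor | scram) ≈ 0.6641; P(stuck control-rod sensor | scram, ¬genuine neutron-flux excursion) ≈ 0.9199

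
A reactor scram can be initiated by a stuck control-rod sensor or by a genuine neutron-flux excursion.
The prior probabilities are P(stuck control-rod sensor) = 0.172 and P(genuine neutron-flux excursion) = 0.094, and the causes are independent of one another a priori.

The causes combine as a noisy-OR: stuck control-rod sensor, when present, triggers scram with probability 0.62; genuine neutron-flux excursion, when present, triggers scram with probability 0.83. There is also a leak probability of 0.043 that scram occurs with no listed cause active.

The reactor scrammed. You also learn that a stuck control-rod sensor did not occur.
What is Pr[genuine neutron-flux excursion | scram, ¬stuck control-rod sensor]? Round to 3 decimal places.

Pr[genuine neutron-flux excursion | scram, ¬stuck control-rod sensor] ≈ 0.669

Under noisy-OR, P(scram | causes) = 1 − (1−0.043)·∏(1−qᵢ) over the active causes.
For the numerator, keep only genuine neutron-flux excursion=true terms: 0.83731*0.094 = 0.078707
Normalizer over all consistent configurations: 0.043*0.906 + 0.83731*0.094 = 0.117665
Posterior = 0.078707 / 0.117665 ≈ 0.669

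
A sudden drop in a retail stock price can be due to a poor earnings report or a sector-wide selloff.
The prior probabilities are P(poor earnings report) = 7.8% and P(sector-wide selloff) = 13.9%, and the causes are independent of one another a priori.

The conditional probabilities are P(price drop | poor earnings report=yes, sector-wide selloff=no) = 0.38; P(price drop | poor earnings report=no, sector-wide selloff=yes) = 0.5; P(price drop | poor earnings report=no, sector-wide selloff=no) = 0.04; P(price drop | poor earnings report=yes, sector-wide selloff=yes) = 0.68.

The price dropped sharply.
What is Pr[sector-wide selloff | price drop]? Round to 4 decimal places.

Enumerate the 4 (poor earnings report, sector-wide selloff) configurations and weight by the priors:
  P(price drop) = 0.04*0.922*0.861 + 0.5*0.922*0.139 + 0.38*0.078*0.861 + 0.68*0.078*0.139
        = 0.031754 + 0.064079 + 0.025520 + 0.007373 = 0.128726
Keeping only the sector-wide selloff-present terms gives 0.071452, so
  P(sector-wide selloff | price drop) = 0.071452 / 0.128726 ≈ 0.5551

Pr[sector-wide selloff | price drop] ≈ 0.5551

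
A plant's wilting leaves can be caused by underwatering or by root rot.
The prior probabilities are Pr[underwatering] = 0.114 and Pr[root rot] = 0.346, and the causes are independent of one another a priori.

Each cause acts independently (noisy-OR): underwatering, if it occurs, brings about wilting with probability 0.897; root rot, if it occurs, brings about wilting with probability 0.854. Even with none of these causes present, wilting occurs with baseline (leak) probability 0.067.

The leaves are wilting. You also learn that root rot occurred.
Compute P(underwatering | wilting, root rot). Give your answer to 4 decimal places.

P(underwatering | wilting, root rot) ≈ 0.1281

Under noisy-OR, P(wilting | causes) = 1 − (1−0.067)·∏(1−qᵢ) over the active causes.
Sum P(wilting|·) weighted by the priors over both values of underwatering:
  P(wilting | root rot) = 0.863782×0.886 + 0.98597×0.114
        = 0.765311 + 0.112401 = 0.877712
Configurations with underwatering contribute 0.112401, so
  P(underwatering | wilting, root rot) = 0.112401 / 0.877712 ≈ 0.1281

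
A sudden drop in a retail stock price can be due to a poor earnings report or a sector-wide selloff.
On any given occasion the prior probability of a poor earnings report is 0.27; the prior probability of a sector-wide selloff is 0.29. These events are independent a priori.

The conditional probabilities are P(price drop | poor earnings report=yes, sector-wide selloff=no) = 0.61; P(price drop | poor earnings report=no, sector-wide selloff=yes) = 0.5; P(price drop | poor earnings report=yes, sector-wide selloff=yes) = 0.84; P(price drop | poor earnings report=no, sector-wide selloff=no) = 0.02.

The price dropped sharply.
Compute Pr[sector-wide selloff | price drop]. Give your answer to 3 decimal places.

Pr[sector-wide selloff | price drop] ≈ 0.574

Weight on sector-wide selloff=true, given the evidence: 0.105850 + 0.065772 = 0.171622
Denominator P(price drop): 0.02·0.73·0.71 + 0.5·0.73·0.29 + 0.61·0.27·0.71 + 0.84·0.27·0.29 = 0.298925
P(sector-wide selloff | price drop) = 0.171622/0.298925 ≈ 0.574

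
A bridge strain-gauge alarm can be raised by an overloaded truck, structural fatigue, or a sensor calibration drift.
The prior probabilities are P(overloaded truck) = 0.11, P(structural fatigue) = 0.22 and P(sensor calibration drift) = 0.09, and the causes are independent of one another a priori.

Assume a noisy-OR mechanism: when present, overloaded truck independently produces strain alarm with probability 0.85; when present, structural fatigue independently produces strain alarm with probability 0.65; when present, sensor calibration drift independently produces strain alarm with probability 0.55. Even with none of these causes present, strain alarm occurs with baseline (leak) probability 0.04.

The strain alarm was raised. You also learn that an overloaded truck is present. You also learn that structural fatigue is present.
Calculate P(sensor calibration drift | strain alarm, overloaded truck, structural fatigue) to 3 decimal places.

Under noisy-OR, P(strain alarm | causes) = 1 − (1−0.04)·∏(1−qᵢ) over the active causes.
Sum P(strain alarm|·) weighted by the priors over both values of sensor calibration drift:
  P(strain alarm | overloaded truck, structural fatigue) = 0.9496·0.91 + 0.97732·0.09
        = 0.864136 + 0.087959 = 0.952095
Configurations with sensor calibration drift contribute 0.087959, so
  P(sensor calibration drift | strain alarm, overloaded truck, structural fatigue) = 0.087959 / 0.952095 ≈ 0.092

P(sensor calibration drift | strain alarm, overloaded truck, structural fatigue) ≈ 0.092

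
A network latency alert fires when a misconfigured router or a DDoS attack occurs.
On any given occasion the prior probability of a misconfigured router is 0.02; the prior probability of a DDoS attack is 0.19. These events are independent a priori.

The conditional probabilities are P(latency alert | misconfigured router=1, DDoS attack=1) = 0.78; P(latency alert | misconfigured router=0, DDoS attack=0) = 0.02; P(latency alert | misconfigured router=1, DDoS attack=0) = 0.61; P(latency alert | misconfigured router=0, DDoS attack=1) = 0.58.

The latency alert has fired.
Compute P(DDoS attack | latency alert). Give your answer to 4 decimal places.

For the numerator, keep only DDoS attack=true terms: 0.107996 + 0.002964 = 0.110960
Normalizer over all consistent configurations: 0.02×0.98×0.81 + 0.58×0.98×0.19 + 0.61×0.02×0.81 + 0.78×0.02×0.19 = 0.136718
Posterior = 0.110960 / 0.136718 ≈ 0.8116

P(DDoS attack | latency alert) ≈ 0.8116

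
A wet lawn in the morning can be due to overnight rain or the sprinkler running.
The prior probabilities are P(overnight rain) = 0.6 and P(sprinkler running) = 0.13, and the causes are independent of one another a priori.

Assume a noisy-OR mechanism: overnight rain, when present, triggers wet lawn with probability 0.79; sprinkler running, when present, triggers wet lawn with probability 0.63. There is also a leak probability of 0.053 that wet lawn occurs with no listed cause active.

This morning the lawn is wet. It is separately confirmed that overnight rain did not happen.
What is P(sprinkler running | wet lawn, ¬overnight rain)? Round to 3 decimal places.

Under noisy-OR, P(wet lawn | causes) = 1 − (1−0.053)·∏(1−qᵢ) over the active causes.
Numerator (weight on configurations with sprinkler running): 0.64961·0.13 = 0.084449
Denominator P(wet lawn | ¬overnight rain): 0.053·0.87 + 0.64961·0.13 = 0.130559
Posterior = 0.084449 / 0.130559 ≈ 0.647

P(sprinkler running | wet lawn, ¬overnight rain) ≈ 0.647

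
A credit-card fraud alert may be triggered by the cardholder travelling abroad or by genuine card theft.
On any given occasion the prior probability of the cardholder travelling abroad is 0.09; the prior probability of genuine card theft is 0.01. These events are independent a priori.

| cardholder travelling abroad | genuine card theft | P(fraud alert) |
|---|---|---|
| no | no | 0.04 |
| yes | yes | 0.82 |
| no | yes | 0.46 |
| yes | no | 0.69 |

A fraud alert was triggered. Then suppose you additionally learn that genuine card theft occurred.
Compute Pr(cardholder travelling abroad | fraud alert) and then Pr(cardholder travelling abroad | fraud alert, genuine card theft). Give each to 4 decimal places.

Pr(cardholder travelling abroad | fraud alert) ≈ 0.6074; Pr(cardholder travelling abroad | fraud alert, genuine card theft) ≈ 0.1499

For the numerator, keep only cardholder travelling abroad=true terms: 0.061479 + 0.000738 = 0.062217
The normalizing constant is 0.04*0.91*0.99 + 0.46*0.91*0.01 + 0.69*0.09*0.99 + 0.82*0.09*0.01 = 0.102439
P(cardholder travelling abroad | fraud alert) = 0.062217/0.102439 ≈ 0.6074

Now condition on the additional information:
For the numerator, keep only cardholder travelling abroad=true terms: 0.82*0.09 = 0.073800
Normalizer over all consistent configurations: 0.46*0.91 + 0.82*0.09 = 0.492400
Posterior = 0.073800 / 0.492400 ≈ 0.1499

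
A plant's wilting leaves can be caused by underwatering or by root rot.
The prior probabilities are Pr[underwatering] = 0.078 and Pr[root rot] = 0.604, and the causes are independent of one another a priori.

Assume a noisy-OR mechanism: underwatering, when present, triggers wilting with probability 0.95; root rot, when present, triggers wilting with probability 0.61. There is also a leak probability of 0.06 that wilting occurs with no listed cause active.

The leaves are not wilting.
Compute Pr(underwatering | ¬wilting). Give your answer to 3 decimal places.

Pr(underwatering | ¬wilting) ≈ 0.004

Under noisy-OR, P(wilting | causes) = 1 − (1−0.06)·∏(1−qᵢ) over the active causes.
Weight on underwatering=true, given the evidence: 0.001452 + 0.000864 = 0.002316
Normalizer over all consistent configurations: 0.94·0.922·0.396 + 0.3666·0.922·0.604 + 0.047·0.078·0.396 + 0.01833·0.078·0.604 = 0.549676
Posterior = 0.002316 / 0.549676 ≈ 0.004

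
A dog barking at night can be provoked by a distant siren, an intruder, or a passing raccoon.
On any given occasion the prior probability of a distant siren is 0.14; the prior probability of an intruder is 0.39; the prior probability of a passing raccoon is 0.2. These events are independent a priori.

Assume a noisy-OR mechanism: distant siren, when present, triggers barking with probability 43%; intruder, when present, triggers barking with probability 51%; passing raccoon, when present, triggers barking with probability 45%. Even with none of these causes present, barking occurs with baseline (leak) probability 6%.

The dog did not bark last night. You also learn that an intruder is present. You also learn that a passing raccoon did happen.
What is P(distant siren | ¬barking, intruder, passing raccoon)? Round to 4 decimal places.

P(distant siren | ¬barking, intruder, passing raccoon) ≈ 0.0849

Under noisy-OR, P(barking | causes) = 1 − (1−0.06)·∏(1−qᵢ) over the active causes.
Weight on distant siren=true, given the evidence: 0.144398×0.14 = 0.020216
Normalizer over all consistent configurations: 0.25333×0.86 + 0.144398×0.14 = 0.238080
Posterior = 0.020216 / 0.238080 ≈ 0.0849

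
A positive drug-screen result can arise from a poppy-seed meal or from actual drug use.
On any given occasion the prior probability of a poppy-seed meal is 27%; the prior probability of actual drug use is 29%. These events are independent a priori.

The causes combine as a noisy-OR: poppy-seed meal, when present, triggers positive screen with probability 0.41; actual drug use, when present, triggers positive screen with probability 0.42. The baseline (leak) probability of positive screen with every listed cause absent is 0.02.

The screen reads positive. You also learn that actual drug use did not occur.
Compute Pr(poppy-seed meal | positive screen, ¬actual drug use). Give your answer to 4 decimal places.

Under noisy-OR, P(positive screen | causes) = 1 − (1−0.02)·∏(1−qᵢ) over the active causes.
For the numerator, keep only poppy-seed meal=true terms: 0.4218·0.27 = 0.113886
Denominator P(positive screen | ¬actual drug use): 0.02·0.73 + 0.4218·0.27 = 0.128486
P(poppy-seed meal | positive screen, ¬actual drug use) = 0.113886/0.128486 ≈ 0.8864

Pr(poppy-seed meal | positive screen, ¬actual drug use) ≈ 0.8864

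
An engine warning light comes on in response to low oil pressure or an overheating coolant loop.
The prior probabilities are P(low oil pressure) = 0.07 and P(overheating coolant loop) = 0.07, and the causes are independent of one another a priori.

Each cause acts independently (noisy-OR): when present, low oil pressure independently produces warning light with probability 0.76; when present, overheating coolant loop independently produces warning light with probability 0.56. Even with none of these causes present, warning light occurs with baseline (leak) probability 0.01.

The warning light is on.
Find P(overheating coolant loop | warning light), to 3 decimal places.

Under noisy-OR, P(warning light | causes) = 1 − (1−0.01)·∏(1−qᵢ) over the active causes.
For the numerator, keep only overheating coolant loop=true terms: 0.036742 + 0.004388 = 0.041130
The normalizing constant is 0.01×0.93×0.93 + 0.5644×0.93×0.07 + 0.7624×0.07×0.93 + 0.895456×0.07×0.07 = 0.099411
Posterior = 0.041130 / 0.099411 ≈ 0.414

P(overheating coolant loop | warning light) ≈ 0.414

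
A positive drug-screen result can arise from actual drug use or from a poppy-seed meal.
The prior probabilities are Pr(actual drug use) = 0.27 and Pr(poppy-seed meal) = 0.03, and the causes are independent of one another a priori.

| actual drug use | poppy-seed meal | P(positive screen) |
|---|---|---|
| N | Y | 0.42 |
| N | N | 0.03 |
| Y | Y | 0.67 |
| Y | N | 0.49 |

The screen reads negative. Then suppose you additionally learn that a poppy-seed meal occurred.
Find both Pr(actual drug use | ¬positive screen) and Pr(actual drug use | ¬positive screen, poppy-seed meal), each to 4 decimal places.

Enumerate the 4 (actual drug use, poppy-seed meal) configurations and weight by the priors:
  P(¬positive screen) = 0.97×0.73×0.97 + 0.58×0.73×0.03 + 0.51×0.27×0.97 + 0.33×0.27×0.03
        = 0.686857 + 0.012702 + 0.133569 + 0.002673 = 0.835801
The terms with actual drug use present sum to 0.136242, so
  P(actual drug use | ¬positive screen) = 0.136242 / 0.835801 ≈ 0.1630

Now also conditioning on poppy-seed meal=true:
For the numerator, keep only actual drug use=true terms: 0.33*0.27 = 0.089100
The normalizing constant is 0.58*0.73 + 0.33*0.27 = 0.512500
Posterior = 0.089100 / 0.512500 ≈ 0.1739

Pr(actual drug use | ¬positive screen) ≈ 0.1630; Pr(actual drug use | ¬positive screen, poppy-seed meal) ≈ 0.1739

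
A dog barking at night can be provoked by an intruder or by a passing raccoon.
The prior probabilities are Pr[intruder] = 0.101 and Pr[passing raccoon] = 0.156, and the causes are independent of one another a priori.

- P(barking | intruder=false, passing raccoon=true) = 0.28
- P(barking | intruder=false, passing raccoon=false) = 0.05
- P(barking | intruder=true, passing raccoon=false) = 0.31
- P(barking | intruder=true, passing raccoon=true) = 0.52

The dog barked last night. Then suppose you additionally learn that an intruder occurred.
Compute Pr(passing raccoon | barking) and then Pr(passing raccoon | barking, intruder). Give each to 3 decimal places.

Pr(passing raccoon | barking) ≈ 0.424; Pr(passing raccoon | barking, intruder) ≈ 0.237

Enumerate the 4 (intruder, passing raccoon) configurations and weight by the priors:
  P(barking) = 0.05*0.899*0.844 + 0.28*0.899*0.156 + 0.31*0.101*0.844 + 0.52*0.101*0.156
        = 0.037938 + 0.039268 + 0.026426 + 0.008193 = 0.111825
Configurations with passing raccoon contribute 0.047461, so
  P(passing raccoon | barking) = 0.047461 / 0.111825 ≈ 0.424

With the extra evidence:
P(barking | intruder) = 0.31×0.844 + 0.52×0.156 = 0.261640 + 0.081120 = 0.342760
The passing raccoon-present share is 0.52×0.156 = 0.081120.
Hence the posterior is 0.081120/0.342760 ≈ 0.237.
The drop from 0.424 to 0.237 is the explaining-away (discounting) effect.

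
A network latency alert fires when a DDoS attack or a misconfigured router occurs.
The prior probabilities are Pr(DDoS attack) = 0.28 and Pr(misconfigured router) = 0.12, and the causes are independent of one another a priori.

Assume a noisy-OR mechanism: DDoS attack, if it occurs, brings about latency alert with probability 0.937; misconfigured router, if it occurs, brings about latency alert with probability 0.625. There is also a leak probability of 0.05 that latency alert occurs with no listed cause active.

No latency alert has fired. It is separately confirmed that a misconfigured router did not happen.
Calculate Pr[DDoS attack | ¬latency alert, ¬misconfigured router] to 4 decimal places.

Pr[DDoS attack | ¬latency alert, ¬misconfigured router] ≈ 0.0239

Under noisy-OR, P(latency alert | causes) = 1 − (1−0.05)·∏(1−qᵢ) over the active causes.
Weight on DDoS attack=true, given the evidence: 0.05985×0.28 = 0.016758
Normalizer over all consistent configurations: 0.95×0.72 + 0.05985×0.28 = 0.700758
Posterior = 0.016758 / 0.700758 ≈ 0.0239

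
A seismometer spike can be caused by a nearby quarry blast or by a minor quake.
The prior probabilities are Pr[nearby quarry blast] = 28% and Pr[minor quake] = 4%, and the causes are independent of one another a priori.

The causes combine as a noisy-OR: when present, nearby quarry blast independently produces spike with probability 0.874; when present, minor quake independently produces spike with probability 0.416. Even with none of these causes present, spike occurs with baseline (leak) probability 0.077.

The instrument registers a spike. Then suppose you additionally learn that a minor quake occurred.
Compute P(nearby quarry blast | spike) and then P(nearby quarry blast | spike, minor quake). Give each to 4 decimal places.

Under noisy-OR, P(spike | causes) = 1 − (1−0.077)·∏(1−qᵢ) over the active causes.
P(spike) = 0.077×0.72×0.96 + 0.460968×0.72×0.04 + 0.883702×0.28×0.96 + 0.932082×0.28×0.04 = 0.053222 + 0.013276 + 0.237539 + 0.010439 = 0.314476
Restricting to configurations with nearby quarry blast present: 0.237539 + 0.010439 = 0.247978.
P(nearby quarry blast | spike) = 0.247978 / 0.314476 ≈ 0.7885

With the extra evidence:
Numerator (weight on configurations with nearby quarry blast): 0.932082·0.28 = 0.260983
Denominator P(spike | minor quake): 0.460968·0.72 + 0.932082·0.28 = 0.592880
Posterior = 0.260983 / 0.592880 ≈ 0.4402

P(nearby quarry blast | spike) ≈ 0.7885; P(nearby quarry blast | spike, minor quake) ≈ 0.4402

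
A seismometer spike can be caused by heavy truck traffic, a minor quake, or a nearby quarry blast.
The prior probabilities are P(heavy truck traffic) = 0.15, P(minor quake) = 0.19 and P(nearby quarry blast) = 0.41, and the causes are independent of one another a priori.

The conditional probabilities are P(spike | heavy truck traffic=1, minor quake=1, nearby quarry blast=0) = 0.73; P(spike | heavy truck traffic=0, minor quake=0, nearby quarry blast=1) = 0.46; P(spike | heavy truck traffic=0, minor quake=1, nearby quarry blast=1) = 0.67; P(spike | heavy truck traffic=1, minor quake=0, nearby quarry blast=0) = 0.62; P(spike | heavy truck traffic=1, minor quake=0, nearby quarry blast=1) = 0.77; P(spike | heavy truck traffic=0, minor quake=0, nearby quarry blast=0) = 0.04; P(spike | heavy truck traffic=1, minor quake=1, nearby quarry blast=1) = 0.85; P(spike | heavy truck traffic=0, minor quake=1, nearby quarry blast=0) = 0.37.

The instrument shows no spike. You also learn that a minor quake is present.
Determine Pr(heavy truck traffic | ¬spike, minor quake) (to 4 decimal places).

Pr(heavy truck traffic | ¬spike, minor quake) ≈ 0.0714

P(¬spike | minor quake) = 0.63·0.85·0.59 + 0.33·0.85·0.41 + 0.27·0.15·0.59 + 0.15·0.15·0.41 = 0.315945 + 0.115005 + 0.023895 + 0.009225 = 0.464070
Of this, 0.033120 comes from 0.023895 + 0.009225 (the heavy truck traffic=true cases).
Hence the posterior is 0.033120/0.464070 ≈ 0.0714.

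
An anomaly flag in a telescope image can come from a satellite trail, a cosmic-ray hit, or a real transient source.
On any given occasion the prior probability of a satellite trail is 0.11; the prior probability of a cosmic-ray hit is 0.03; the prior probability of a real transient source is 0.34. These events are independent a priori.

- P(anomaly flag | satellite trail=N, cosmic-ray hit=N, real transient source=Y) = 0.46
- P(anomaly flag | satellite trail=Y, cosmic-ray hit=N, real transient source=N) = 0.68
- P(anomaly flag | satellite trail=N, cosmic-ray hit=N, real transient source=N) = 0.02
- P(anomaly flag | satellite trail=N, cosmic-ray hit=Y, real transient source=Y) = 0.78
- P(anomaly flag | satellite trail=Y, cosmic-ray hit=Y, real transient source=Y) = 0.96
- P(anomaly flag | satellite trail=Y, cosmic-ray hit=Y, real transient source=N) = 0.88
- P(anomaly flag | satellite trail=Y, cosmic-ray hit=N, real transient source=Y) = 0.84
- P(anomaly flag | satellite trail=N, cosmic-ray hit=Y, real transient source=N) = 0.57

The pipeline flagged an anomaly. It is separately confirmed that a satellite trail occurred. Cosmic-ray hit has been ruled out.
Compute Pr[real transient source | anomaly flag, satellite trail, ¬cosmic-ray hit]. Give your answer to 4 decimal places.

Pr[real transient source | anomaly flag, satellite trail, ¬cosmic-ray hit] ≈ 0.3889

P(anomaly flag | satellite trail, ¬cosmic-ray hit) = 0.68×0.66 + 0.84×0.34 = 0.448800 + 0.285600 = 0.734400
Of this, 0.285600 comes from 0.84×0.34 (the real transient source=true cases).
P(real transient source | anomaly flag, satellite trail, ¬cosmic-ray hit) = 0.285600 / 0.734400 ≈ 0.3889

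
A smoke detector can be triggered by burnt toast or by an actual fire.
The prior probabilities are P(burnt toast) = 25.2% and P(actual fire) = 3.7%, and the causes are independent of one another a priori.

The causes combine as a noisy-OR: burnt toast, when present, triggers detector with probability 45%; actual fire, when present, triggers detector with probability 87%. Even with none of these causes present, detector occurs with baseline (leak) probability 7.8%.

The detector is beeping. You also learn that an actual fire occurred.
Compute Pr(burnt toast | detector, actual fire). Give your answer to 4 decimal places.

Pr(burnt toast | detector, actual fire) ≈ 0.2634

Under noisy-OR, P(detector | causes) = 1 − (1−0.078)·∏(1−qᵢ) over the active causes.
Sum P(detector|·) weighted by the priors over both values of burnt toast:
  P(detector | actual fire) = 0.88014·0.748 + 0.934077·0.252
        = 0.658345 + 0.235387 = 0.893732
Keeping only the burnt toast-present terms gives 0.235387, so
  P(burnt toast | detector, actual fire) = 0.235387 / 0.893732 ≈ 0.2634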